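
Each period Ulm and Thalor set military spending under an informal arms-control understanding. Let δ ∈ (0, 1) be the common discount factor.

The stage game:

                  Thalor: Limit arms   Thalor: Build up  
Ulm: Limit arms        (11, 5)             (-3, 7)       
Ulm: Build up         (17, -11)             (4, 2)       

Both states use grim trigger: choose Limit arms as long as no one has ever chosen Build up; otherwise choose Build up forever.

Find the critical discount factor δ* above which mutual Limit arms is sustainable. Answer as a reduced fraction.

Ulm: cooperation gives 11 each period; deviation gives 17 once then 4 forever.
  11/(1−δ) ≥ 17 + 4δ/(1−δ) ⇒ δ ≥ 6/13.
Thalor: cooperation gives 5 each period; deviation gives 7 once then 2 forever.
  δ ≥ 2/5.
Both must hold, so the binding constraint is Ulm's: δ ≥ 6/13.

6/13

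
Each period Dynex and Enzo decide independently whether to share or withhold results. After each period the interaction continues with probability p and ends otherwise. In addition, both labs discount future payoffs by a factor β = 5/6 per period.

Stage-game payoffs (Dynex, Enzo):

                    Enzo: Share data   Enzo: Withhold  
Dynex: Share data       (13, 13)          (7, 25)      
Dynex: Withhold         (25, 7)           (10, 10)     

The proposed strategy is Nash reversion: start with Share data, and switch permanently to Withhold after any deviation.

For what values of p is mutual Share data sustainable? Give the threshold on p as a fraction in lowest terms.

Expected continuation weight on next period's payoff is β·p = 5/6·p, which plays the role of the discount factor.
Cooperation requires 5/6·p ≥ (25−13)/(25−10) = 4/5, hence p ≥ 24/25.

24/25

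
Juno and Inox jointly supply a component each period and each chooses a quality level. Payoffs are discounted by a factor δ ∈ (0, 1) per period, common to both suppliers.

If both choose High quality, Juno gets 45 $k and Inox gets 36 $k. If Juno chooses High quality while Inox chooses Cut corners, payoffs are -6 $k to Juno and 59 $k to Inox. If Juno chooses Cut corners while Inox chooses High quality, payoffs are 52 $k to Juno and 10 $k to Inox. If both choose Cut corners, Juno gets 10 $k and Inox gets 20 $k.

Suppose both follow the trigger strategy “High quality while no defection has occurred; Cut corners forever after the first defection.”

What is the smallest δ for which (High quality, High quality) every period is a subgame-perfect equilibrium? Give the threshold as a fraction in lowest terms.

Juno: cooperation gives 45 each period; deviation gives 52 once then 10 forever.
  45/(1−δ) ≥ 52 + 10δ/(1−δ) ⇒ δ ≥ 7/42 = 1/6.
Inox: cooperation gives 36 each period; deviation gives 59 once then 20 forever.
  δ ≥ 23/39.
Both must hold, so the binding constraint is Inox's: δ ≥ 23/39.

23/39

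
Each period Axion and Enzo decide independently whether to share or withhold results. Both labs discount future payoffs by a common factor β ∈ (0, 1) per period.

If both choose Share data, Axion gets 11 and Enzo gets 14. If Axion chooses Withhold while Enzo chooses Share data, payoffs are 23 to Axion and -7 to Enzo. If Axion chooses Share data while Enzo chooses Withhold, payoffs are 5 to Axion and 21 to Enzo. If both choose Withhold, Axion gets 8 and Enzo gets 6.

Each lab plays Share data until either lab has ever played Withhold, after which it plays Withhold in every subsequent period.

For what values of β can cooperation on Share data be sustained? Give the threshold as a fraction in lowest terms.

Axion: cooperation gives 11 each period; deviation gives 23 once then 8 forever.
  11/(1−β) ≥ 23 + 8β/(1−β) ⇒ β ≥ 12/15 = 4/5.
Enzo: cooperation gives 14 each period; deviation gives 21 once then 6 forever.
  β ≥ 7/15.
Both must hold, so the binding constraint is Axion's: β ≥ 4/5.

4/5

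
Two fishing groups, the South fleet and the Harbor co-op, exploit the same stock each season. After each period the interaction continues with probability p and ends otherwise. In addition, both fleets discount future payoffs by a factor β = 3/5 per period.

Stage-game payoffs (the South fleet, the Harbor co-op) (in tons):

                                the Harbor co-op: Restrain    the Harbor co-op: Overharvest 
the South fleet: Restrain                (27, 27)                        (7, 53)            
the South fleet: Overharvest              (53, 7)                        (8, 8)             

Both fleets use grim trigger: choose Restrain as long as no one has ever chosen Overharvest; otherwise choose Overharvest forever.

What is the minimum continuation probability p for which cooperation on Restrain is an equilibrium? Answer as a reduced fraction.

Expected continuation weight on next period's payoff is β·p = 3/5·p, which plays the role of the discount factor.
Cooperation requires 3/5·p ≥ (53−27)/(53−8) = 26/45, hence p ≥ 26/27.

26/27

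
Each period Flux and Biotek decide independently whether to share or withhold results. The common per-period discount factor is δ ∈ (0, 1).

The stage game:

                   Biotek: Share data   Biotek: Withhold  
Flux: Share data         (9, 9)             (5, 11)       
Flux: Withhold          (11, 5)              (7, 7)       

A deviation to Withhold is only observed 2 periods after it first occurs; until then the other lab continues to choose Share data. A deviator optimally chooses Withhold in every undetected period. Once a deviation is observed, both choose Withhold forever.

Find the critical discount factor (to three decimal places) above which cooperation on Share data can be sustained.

The best deviation is to choose Withhold for all 2 undetected periods, earning 11 each, then 7 forever once detected.
Deviation value: 11(1−δ^2)/(1−δ) + 7δ^2/(1−δ); cooperation value: 9/(1−δ).
IC: 9 ≥ 11(1−δ^2) + 7δ^2 = 11 − 4δ^2.
So δ^2 ≥ 2/4 = 1/2, giving δ ≥ (1/2)^(1/2) ≈ 0.707.

0.707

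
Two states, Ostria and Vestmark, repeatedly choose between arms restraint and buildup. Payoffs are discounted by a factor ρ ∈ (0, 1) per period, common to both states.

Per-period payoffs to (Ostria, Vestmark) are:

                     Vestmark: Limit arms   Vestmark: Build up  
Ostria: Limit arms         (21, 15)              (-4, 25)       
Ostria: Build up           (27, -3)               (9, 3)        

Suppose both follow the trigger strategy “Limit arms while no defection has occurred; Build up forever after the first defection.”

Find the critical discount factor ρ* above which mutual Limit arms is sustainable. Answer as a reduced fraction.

5/11

Ostria's threshold: (27−21)/(27−9) = 1/3.
Vestmark's threshold: (25−15)/(25−3) = 5/11.
1/3 < 5/11, so Vestmark binds and ρ* = 5/11.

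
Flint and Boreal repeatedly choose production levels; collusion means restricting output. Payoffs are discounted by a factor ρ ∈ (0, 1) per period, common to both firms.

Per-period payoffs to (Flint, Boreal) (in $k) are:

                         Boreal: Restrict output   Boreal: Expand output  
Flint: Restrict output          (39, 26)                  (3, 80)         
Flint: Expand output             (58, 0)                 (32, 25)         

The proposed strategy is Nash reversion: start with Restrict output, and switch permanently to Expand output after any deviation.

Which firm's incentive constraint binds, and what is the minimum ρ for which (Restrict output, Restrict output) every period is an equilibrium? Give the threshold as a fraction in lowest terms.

Boreal; ρ ≥ 54/55

Flint's threshold: (58−39)/(58−32) = 19/26.
Boreal's threshold: (80−26)/(80−25) = 54/55.
19/26 < 54/55, so Boreal binds and ρ* = 54/55.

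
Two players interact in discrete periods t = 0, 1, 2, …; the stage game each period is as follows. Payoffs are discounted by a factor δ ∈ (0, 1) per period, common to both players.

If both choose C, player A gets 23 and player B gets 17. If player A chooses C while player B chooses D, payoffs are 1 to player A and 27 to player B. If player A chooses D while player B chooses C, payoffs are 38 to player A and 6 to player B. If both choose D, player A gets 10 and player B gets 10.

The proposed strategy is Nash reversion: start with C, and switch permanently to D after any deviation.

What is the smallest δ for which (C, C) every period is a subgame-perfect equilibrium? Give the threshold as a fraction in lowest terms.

player A's threshold: (38−23)/(38−10) = 15/28.
player B's threshold: (27−17)/(27−10) = 10/17.
15/28 < 10/17, so player B binds and δ* = 10/17.

10/17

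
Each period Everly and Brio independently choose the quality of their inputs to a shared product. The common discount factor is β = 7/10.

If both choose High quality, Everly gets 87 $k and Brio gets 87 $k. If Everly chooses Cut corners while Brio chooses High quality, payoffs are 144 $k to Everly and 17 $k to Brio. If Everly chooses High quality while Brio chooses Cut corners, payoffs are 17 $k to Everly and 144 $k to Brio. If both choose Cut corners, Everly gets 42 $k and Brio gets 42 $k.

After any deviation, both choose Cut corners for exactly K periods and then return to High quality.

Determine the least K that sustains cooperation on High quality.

3

IC: β(1−β^K)/(1−β) ≥ (144−87)/(87−42) = 19/15.
With β = 7/10: need 1 − β^K ≥ 19/15·(1−7/10)/(7/10), i.e. β^K ≤ 0.4571.
Since (7/10)^2 = 0.4900 and (7/10)^3 = 0.3430, the smallest such K is 3.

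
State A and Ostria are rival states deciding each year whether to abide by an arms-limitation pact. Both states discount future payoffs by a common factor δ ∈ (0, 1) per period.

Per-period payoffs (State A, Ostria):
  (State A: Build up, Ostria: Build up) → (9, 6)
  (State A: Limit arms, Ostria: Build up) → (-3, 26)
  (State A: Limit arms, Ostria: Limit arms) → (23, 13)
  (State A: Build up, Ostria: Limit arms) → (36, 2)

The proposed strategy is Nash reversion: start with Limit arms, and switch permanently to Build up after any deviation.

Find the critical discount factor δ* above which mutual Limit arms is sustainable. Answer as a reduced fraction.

State A: cooperation gives 23 each period; deviation gives 36 once then 9 forever.
  23/(1−δ) ≥ 36 + 9δ/(1−δ) ⇒ δ ≥ 13/27.
Ostria: cooperation gives 13 each period; deviation gives 26 once then 6 forever.
  δ ≥ 13/20.
Both must hold, so the binding constraint is Ostria's: δ ≥ 13/20.

13/20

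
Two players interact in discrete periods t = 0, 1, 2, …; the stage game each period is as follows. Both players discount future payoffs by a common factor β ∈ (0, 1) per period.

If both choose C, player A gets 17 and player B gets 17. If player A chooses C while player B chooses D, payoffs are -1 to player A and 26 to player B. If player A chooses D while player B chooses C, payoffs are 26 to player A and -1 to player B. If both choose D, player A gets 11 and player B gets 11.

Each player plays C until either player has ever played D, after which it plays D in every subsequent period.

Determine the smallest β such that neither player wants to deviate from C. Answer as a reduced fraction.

One-period gain from deviating is 26 − 17 = 9. The loss is 17 − 11 = 6 in every subsequent period, with present value 6·β/(1−β).
Deviation is unprofitable when 6·β/(1−β) ≥ 9, i.e. β/(1−β) ≥ 3/2.
Equivalently β ≥ 9/(9+6) = 3/5.

3/5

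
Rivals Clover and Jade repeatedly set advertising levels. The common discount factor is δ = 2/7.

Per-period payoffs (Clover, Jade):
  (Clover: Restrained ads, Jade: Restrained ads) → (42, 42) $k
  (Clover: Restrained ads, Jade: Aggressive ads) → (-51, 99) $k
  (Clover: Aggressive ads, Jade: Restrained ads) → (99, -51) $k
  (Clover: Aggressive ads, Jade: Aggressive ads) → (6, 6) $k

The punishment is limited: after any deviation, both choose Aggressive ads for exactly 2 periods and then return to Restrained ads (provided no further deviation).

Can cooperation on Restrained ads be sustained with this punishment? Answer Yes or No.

No

Comparing payoff streams over the 3 periods until play realigns: cooperate → 42(1+δ+…+δ^2); deviate → 99 + 6(δ+…+δ^2).
Cooperation is sustained iff (42−6)(δ+…+δ^2) ≥ 99−42.
δ+…+δ^2 = 2/7·(1−(2/7)^2)/(1−2/7) = 0.3673, and (99−42)/(42−6) = 1.5833.
0.3673 < 1.5833, so cooperation is not sustainable.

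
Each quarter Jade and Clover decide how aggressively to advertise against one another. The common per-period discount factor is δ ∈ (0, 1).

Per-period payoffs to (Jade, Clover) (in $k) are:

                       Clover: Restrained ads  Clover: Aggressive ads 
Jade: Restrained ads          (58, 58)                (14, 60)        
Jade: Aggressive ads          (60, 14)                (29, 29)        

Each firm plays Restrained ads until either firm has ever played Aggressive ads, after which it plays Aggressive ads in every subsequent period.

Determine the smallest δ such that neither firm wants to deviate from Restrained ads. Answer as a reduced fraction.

2/31

Cooperation forever yields 58 each period: 58/(1−δ).
Deviating yields 60 once, then 29 forever: 60 + 29δ/(1−δ).
No profitable deviation requires 58/(1−δ) ≥ 60 + 29δ/(1−δ).
Multiplying by (1−δ): 58 ≥ 60(1−δ) + 29δ = 60 − 31δ.
So 31δ ≥ 2, i.e. δ ≥ 2/31.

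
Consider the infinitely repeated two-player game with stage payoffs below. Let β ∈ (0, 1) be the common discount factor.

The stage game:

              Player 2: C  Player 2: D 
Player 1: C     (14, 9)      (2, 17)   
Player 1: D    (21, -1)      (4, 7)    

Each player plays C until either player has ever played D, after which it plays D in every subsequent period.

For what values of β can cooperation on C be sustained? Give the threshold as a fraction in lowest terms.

4/5

Player 1: cooperation gives 14 each period; deviation gives 21 once then 4 forever.
  14/(1−β) ≥ 21 + 4β/(1−β) ⇒ β ≥ 7/17.
Player 2: cooperation gives 9 each period; deviation gives 17 once then 7 forever.
  β ≥ 8/10 = 4/5.
Both must hold, so the binding constraint is Player 2's: β ≥ 4/5.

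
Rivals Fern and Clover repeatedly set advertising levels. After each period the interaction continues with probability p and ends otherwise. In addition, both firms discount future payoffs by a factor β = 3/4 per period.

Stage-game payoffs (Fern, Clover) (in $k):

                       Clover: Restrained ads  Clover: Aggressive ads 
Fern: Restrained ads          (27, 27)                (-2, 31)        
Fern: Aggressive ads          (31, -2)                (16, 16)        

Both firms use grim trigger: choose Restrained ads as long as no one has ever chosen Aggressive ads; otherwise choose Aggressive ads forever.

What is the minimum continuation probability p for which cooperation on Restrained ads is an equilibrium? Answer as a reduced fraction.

16/45

Expected continuation weight on next period's payoff is β·p = 3/4·p, which plays the role of the discount factor.
Cooperation requires 3/4·p ≥ (31−27)/(31−16) = 4/15, hence p ≥ 16/45.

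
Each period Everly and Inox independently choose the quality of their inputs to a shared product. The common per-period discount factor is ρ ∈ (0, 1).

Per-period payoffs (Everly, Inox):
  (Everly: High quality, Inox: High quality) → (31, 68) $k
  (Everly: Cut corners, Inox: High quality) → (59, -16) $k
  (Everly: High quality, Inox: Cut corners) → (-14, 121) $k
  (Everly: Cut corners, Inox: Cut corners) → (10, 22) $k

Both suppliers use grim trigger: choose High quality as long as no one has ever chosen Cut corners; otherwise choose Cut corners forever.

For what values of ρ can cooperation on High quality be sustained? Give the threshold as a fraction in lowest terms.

Everly: cooperation gives 31 each period; deviation gives 59 once then 10 forever.
  31/(1−ρ) ≥ 59 + 10ρ/(1−ρ) ⇒ ρ ≥ 28/49 = 4/7.
Inox: cooperation gives 68 each period; deviation gives 121 once then 22 forever.
  ρ ≥ 53/99.
Both must hold, so the binding constraint is Everly's: ρ ≥ 4/7.

4/7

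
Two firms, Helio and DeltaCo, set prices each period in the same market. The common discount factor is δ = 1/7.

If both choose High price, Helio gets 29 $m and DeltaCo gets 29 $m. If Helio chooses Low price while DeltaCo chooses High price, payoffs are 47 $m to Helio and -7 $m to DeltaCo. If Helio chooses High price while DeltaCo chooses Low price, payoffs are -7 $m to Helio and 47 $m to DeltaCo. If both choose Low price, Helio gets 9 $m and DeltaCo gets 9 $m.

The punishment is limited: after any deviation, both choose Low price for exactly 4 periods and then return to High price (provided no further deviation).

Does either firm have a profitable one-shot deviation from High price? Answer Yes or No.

Yes

A one-shot deviation gives 47 now, then 9 for 4 periods, then back to 29.
Gain from deviating: (47−29) today; loss: (29−9) in each of the next 4 periods.
No-deviation condition: (29−9)(δ+…+δ^4) ≥ 47−29, i.e. δ+…+δ^4 ≥ 9/10.
At δ = 1/7: δ+…+δ^4 = 0.1666 < 0.9000.
So cooperation is not sustainable.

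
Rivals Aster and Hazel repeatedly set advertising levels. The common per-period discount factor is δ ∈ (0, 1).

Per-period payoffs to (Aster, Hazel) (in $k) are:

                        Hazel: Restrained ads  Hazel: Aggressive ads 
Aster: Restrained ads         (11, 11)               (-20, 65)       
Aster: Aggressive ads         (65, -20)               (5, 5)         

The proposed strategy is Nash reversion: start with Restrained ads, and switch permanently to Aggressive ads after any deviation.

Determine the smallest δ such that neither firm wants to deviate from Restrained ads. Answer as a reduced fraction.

9/10

Under grim trigger the critical discount factor is (T−C)/(T−P) with T = 65, C = 11, P = 5.
δ* = (65−11)/(65−5) = 54/60 = 9/10.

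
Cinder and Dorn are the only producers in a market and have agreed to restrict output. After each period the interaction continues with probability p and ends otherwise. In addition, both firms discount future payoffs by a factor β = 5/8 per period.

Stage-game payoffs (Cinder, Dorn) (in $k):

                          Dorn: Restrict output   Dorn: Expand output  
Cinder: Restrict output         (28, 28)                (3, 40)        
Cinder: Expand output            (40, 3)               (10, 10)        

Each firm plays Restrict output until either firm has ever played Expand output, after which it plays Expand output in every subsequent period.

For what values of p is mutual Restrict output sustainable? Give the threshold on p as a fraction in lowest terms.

With continuation probability p and discount β, the effective per-period discount factor is βp.
Grim-trigger IC: βp ≥ (40−28)/(40−10) = 2/5.
So p ≥ (2/5)/(5/8) = 16/25.

16/25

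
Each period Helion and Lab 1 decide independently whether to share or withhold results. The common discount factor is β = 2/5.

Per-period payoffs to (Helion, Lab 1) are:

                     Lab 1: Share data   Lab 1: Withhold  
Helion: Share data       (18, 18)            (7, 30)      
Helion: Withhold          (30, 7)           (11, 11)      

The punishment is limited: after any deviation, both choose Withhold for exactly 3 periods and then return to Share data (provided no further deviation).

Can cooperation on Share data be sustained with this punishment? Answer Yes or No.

No

Comparing payoff streams over the 4 periods until play realigns: cooperate → 18(1+β+…+β^3); deviate → 30 + 11(β+…+β^3).
Cooperation is sustained iff (18−11)(β+…+β^3) ≥ 30−18.
β+…+β^3 = 2/5·(1−(2/5)^3)/(1−2/5) = 0.6240, and (30−18)/(18−11) = 1.7143.
0.6240 < 1.7143, so cooperation is not sustainable.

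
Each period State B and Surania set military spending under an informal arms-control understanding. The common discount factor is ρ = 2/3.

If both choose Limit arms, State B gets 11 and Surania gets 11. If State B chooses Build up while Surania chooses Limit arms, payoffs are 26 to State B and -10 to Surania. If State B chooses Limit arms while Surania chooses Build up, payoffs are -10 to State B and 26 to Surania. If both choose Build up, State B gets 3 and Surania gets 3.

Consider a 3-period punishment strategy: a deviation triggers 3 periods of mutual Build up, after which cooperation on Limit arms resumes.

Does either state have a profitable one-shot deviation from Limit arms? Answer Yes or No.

Yes

A one-shot deviation gives 26 now, then 3 for 3 periods, then back to 11.
Gain from deviating: (26−11) today; loss: (11−3) in each of the next 3 periods.
No-deviation condition: (11−3)(ρ+…+ρ^3) ≥ 26−11, i.e. ρ+…+ρ^3 ≥ 15/8.
At ρ = 2/3: ρ+…+ρ^3 = 1.4074 < 1.8750.
So cooperation is not sustainable.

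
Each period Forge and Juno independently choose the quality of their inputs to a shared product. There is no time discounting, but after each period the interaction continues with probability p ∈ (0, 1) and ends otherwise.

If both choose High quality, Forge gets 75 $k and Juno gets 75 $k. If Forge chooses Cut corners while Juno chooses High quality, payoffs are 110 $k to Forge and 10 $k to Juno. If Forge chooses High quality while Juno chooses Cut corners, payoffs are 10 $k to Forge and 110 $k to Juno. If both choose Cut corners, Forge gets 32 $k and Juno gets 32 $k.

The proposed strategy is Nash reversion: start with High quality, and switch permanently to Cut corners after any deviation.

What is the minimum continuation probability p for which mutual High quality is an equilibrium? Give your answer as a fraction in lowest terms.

35/78

With no time discounting, the continuation probability p plays the role of the discount factor.
Grim-trigger IC: 75/(1−p) ≥ 110 + 32p/(1−p) ⇒ p ≥ (110−75)/(110−32) = 35/78.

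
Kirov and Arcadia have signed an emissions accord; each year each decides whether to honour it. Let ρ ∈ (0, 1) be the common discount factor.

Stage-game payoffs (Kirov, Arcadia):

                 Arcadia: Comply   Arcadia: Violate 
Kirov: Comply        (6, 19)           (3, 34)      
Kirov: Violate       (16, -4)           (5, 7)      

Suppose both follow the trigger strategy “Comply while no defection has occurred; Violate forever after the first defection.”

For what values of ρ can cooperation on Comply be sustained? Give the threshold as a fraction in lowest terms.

10/11

Kirov: cooperation gives 6 each period; deviation gives 16 once then 5 forever.
  6/(1−ρ) ≥ 16 + 5ρ/(1−ρ) ⇒ ρ ≥ 10/11.
Arcadia: cooperation gives 19 each period; deviation gives 34 once then 7 forever.
  ρ ≥ 15/27 = 5/9.
Both must hold, so the binding constraint is Kirov's: ρ ≥ 10/11.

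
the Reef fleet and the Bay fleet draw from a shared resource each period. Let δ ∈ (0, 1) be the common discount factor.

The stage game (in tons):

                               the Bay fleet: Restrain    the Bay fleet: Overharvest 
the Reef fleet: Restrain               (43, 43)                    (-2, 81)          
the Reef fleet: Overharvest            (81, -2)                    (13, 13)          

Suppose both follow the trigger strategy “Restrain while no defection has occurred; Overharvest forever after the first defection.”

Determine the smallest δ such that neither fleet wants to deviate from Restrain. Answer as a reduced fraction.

19/34

43/(1−δ) ≥ 81 + 13δ/(1−δ)
43 ≥ 81 − 68δ
δ ≥ 38/68 = 19/34.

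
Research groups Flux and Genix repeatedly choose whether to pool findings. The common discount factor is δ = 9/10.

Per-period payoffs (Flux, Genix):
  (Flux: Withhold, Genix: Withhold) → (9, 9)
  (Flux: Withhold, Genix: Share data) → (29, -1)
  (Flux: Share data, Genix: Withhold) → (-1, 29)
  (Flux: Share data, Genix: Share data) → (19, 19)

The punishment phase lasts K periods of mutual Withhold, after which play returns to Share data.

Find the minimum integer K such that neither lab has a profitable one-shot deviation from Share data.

No profitable deviation requires (19−9)(δ+…+δ^K) ≥ 29−19, i.e. δ+…+δ^K ≥ 1 ≈ 1.0000.
With δ = 9/10, the partial sums are K=1: 0.9000, K=2: 1.7100.
K = 2 is the first length at which the sum reaches 1.0000.

2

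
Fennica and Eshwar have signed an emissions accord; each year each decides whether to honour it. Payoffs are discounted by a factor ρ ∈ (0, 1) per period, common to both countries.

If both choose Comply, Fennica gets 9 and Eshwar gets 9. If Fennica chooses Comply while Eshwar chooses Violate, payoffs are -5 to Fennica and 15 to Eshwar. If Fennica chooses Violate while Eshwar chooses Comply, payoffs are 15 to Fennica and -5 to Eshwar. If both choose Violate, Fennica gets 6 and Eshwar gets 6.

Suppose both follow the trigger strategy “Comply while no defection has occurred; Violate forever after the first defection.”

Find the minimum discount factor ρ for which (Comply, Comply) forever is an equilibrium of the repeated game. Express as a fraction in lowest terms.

Cooperation forever yields 9 each period: 9/(1−ρ).
Deviating yields 15 once, then 6 forever: 15 + 6ρ/(1−ρ).
No profitable deviation requires 9/(1−ρ) ≥ 15 + 6ρ/(1−ρ).
Multiplying by (1−ρ): 9 ≥ 15(1−ρ) + 6ρ = 15 − 9ρ.
So 9ρ ≥ 6, i.e. ρ ≥ 6/9 = 2/3.

2/3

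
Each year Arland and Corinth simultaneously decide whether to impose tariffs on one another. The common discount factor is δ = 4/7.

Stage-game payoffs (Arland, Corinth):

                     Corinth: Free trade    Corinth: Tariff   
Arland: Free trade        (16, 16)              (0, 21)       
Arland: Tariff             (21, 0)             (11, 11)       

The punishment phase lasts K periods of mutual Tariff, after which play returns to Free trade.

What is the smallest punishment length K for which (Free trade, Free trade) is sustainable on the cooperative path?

Need Σ_{k=1}^{K} δ^k ≥ (21−16)/(16−11) = 1.0000 at δ = 4/7.
At K = 2 the sum is 0.8980 < 1.0000; at K = 3 it is 1.0845 ≥ 1.0000.
So the minimum punishment length is K = 3.

3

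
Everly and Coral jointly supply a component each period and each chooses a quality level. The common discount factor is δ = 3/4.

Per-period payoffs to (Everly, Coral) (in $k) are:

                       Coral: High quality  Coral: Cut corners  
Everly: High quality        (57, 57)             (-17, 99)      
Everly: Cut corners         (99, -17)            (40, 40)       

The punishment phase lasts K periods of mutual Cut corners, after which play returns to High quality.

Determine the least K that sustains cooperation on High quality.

7

Need Σ_{k=1}^{K} δ^k ≥ (99−57)/(57−40) = 2.4706 at δ = 3/4.
At K = 6 the sum is 2.4661 < 2.4706; at K = 7 it is 2.5995 ≥ 2.4706.
So the minimum punishment length is K = 7.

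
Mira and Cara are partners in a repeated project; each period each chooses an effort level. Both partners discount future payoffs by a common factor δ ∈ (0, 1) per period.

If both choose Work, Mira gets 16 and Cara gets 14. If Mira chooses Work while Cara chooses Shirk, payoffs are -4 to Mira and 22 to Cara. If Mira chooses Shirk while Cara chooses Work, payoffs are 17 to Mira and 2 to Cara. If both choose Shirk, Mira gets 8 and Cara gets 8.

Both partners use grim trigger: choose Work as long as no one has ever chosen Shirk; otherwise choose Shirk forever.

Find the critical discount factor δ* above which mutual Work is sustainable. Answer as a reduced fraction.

Mira: cooperation gives 16 each period; deviation gives 17 once then 8 forever.
  16/(1−δ) ≥ 17 + 8δ/(1−δ) ⇒ δ ≥ 1/9.
Cara: cooperation gives 14 each period; deviation gives 22 once then 8 forever.
  δ ≥ 8/14 = 4/7.
Both must hold, so the binding constraint is Cara's: δ ≥ 4/7.

4/7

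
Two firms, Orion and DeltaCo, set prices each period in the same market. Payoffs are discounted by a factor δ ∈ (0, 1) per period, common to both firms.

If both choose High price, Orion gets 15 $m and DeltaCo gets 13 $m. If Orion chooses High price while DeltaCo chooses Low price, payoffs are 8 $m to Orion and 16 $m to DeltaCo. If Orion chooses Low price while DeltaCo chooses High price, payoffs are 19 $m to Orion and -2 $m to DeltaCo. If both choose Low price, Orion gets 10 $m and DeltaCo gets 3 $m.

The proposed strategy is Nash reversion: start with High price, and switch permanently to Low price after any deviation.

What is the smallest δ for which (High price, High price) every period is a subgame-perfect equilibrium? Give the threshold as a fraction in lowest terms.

For Orion: deviation gain 19−15 = 4, per-period punishment loss 15−10 = 5. IC gives δ ≥ 4/9.
For DeltaCo: gain 3, loss 10 per period, so δ ≥ 3/13.
The tighter constraint is Orion's, so cooperation needs δ ≥ 4/9.

4/9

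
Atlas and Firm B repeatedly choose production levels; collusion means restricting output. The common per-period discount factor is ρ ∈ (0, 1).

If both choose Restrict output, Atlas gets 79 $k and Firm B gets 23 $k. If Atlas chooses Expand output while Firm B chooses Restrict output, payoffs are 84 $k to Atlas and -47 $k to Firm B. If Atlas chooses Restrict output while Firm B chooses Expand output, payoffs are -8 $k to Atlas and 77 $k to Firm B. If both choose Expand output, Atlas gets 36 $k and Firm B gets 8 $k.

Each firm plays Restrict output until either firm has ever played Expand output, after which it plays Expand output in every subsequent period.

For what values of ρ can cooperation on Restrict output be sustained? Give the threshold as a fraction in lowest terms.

18/23

Atlas's threshold: (84−79)/(84−36) = 5/48.
Firm B's threshold: (77−23)/(77−8) = 18/23.
5/48 < 18/23, so Firm B binds and ρ* = 18/23.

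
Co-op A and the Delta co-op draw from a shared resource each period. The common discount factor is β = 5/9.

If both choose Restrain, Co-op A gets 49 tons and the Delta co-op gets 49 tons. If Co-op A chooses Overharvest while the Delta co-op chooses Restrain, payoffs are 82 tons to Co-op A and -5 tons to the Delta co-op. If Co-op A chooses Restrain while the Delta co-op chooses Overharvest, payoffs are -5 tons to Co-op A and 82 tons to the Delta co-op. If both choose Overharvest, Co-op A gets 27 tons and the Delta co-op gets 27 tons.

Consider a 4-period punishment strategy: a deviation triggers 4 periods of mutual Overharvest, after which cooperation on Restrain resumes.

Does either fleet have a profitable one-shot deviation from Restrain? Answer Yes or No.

IC: β+…+β^4 ≥ (82−49)/(49−27) = 3/2.
At β = 5/9: partial sum = 1.1309 < 1.5000. Cooperation not sustainable.

Yes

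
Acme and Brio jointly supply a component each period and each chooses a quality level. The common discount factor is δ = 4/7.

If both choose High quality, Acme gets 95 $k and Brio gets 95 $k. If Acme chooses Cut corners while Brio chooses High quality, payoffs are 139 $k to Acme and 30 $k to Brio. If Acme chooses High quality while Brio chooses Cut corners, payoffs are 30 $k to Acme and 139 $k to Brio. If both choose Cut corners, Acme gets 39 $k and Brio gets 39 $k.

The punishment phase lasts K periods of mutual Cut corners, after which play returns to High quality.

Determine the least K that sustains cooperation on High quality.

2

Need Σ_{k=1}^{K} δ^k ≥ (139−95)/(95−39) = 0.7857 at δ = 4/7.
At K = 1 the sum is 0.5714 < 0.7857; at K = 2 it is 0.8980 ≥ 0.7857.
So the minimum punishment length is K = 2.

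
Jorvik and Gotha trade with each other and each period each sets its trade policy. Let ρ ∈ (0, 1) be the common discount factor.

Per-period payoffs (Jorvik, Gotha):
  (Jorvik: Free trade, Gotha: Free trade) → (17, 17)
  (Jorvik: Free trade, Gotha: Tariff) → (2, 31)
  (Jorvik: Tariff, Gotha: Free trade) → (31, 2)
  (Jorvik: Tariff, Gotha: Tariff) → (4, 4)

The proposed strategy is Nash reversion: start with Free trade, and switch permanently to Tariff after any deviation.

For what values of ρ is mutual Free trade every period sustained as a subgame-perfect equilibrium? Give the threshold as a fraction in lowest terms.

14/27

Under grim trigger the critical discount factor is (T−C)/(T−P) with T = 31, C = 17, P = 4.
ρ* = (31−17)/(31−4) = 14/27.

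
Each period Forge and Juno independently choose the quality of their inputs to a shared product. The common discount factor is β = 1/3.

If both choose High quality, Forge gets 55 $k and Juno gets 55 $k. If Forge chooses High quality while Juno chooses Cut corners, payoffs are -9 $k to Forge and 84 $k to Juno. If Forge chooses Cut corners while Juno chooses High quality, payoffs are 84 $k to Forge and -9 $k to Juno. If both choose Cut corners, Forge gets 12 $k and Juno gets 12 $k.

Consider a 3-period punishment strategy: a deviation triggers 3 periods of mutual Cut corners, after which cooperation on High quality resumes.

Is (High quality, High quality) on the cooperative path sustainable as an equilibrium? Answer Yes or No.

No

IC: β+…+β^3 ≥ (84−55)/(55−12) = 29/43.
At β = 1/3: partial sum = 0.4815 < 0.6744. Cooperation not sustainable.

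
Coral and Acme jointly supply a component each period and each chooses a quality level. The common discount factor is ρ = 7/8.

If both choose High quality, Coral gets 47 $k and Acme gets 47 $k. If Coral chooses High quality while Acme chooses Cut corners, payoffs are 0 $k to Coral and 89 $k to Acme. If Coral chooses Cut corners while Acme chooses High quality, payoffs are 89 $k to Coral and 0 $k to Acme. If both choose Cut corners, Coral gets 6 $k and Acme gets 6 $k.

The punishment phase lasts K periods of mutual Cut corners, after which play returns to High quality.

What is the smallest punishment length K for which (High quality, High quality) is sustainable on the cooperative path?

2

Need Σ_{k=1}^{K} ρ^k ≥ (89−47)/(47−6) = 1.0244 at ρ = 7/8.
At K = 1 the sum is 0.8750 < 1.0244; at K = 2 it is 1.6406 ≥ 1.0244.
So the minimum punishment length is K = 2.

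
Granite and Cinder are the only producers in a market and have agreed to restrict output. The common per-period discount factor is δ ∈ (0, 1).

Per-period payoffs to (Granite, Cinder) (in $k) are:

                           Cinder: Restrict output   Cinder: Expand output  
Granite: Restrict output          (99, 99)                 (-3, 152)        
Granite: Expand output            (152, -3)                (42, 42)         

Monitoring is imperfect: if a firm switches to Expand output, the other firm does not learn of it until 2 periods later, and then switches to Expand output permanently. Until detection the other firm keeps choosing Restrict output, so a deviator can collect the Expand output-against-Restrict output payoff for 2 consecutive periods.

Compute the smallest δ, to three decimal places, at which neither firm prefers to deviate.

0.694

Deviating for the 2 undetected periods gains 152−99 = 53 per period over cooperation, then loses 99−42 = 57 per period forever once punishment starts.
Gain: 53(1 + δ + … + δ^1); loss: 57·δ^2/(1−δ).
No profitable deviation ⇔ 53(1−δ^2) ≤ 57·δ^2, i.e. δ^2 ≥ 53/(53+57) = 53/110.
Hence δ ≥ (53/110)^(1/2) ≈ 0.694.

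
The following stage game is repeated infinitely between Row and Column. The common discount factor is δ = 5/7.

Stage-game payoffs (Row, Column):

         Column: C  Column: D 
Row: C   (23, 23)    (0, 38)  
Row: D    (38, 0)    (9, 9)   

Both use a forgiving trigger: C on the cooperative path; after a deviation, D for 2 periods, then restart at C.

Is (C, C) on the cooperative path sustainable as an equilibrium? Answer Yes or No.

IC: δ+…+δ^2 ≥ (38−23)/(23−9) = 15/14.
At δ = 5/7: partial sum = 1.2245 ≥ 1.0714. Cooperation sustainable.

Yes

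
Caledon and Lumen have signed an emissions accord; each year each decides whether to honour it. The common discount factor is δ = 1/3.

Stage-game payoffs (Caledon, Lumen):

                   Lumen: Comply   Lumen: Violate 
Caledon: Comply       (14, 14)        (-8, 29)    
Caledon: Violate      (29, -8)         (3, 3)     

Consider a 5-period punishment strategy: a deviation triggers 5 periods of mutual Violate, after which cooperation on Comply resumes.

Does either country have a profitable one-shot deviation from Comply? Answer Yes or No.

A one-shot deviation gives 29 now, then 3 for 5 periods, then back to 14.
Gain from deviating: (29−14) today; loss: (14−3) in each of the next 5 periods.
No-deviation condition: (14−3)(δ+…+δ^5) ≥ 29−14, i.e. δ+…+δ^5 ≥ 15/11.
At δ = 1/3: δ+…+δ^5 = 0.4979 < 1.3636.
So cooperation is not sustainable.

Yes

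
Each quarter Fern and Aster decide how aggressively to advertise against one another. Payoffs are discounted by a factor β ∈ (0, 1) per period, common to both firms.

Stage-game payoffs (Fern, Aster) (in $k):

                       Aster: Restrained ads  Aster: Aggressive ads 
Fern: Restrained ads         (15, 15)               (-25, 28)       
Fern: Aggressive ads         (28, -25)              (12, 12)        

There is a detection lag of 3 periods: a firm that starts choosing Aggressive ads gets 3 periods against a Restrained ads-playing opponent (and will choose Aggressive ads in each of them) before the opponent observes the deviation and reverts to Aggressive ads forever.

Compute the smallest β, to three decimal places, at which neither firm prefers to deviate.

The best deviation is to choose Aggressive ads for all 3 undetected periods, earning 28 each, then 12 forever once detected.
Deviation value: 28(1−β^3)/(1−β) + 12β^3/(1−β); cooperation value: 15/(1−β).
IC: 15 ≥ 28(1−β^3) + 12β^3 = 28 − 16β^3.
So β^3 ≥ 13/16, giving β ≥ (13/16)^(1/3) ≈ 0.933.

0.933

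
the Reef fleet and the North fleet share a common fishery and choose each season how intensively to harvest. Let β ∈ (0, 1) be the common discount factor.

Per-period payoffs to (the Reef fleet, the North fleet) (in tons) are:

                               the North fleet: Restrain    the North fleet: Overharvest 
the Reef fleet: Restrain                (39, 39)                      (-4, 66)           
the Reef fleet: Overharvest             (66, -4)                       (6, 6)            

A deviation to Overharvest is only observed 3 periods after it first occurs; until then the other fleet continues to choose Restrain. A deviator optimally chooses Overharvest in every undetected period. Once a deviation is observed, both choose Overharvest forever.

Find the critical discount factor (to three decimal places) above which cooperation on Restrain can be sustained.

A deviator earns 66 for 3 periods, then 6 forever; cooperating earns 39 forever. Multiplying the IC by (1−β):
39 ≥ 66(1−β^3) + 6β^3, so 60·β^3 ≥ 27 and β^3 ≥ 9/20.
β ≥ (9/20)^(1/3) ≈ 0.766.

0.766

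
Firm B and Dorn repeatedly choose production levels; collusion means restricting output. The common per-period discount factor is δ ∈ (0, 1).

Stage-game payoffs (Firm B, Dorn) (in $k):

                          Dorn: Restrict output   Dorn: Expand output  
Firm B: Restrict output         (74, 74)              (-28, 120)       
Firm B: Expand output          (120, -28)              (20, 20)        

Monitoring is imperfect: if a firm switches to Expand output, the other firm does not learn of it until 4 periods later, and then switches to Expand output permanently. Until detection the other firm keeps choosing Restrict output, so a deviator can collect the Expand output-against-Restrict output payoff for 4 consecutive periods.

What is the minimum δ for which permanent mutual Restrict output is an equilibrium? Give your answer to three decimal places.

0.824

Deviating for the 4 undetected periods gains 120−74 = 46 per period over cooperation, then loses 74−20 = 54 per period forever once punishment starts.
Gain: 46(1 + δ + … + δ^3); loss: 54·δ^4/(1−δ).
No profitable deviation ⇔ 46(1−δ^4) ≤ 54·δ^4, i.e. δ^4 ≥ 46/(46+54) = 23/50.
Hence δ ≥ (23/50)^(1/4) ≈ 0.824.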